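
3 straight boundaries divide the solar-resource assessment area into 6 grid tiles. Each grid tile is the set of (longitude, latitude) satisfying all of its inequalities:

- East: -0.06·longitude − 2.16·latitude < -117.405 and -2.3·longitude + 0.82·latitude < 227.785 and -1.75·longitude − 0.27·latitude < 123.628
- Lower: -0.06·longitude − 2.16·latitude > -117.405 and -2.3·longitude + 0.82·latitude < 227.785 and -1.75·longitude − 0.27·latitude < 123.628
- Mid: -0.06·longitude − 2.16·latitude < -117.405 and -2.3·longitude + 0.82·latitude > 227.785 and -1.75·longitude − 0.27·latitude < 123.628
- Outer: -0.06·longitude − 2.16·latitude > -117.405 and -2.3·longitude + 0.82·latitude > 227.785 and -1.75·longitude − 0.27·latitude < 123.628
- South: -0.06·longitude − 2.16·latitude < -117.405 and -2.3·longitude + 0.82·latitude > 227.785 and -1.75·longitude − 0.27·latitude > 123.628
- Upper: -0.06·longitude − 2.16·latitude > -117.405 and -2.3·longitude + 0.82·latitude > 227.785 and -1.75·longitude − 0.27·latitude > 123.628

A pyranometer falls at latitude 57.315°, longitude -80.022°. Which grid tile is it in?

-0.06·-80.022 − 2.16·57.315 = -118.999, which is < -117.405
-2.3·-80.022 + 0.82·57.315 = 231.049, which is > 227.785
-1.75·-80.022 − 0.27·57.315 = 124.563, which is > 123.628
This sign pattern matches South.

South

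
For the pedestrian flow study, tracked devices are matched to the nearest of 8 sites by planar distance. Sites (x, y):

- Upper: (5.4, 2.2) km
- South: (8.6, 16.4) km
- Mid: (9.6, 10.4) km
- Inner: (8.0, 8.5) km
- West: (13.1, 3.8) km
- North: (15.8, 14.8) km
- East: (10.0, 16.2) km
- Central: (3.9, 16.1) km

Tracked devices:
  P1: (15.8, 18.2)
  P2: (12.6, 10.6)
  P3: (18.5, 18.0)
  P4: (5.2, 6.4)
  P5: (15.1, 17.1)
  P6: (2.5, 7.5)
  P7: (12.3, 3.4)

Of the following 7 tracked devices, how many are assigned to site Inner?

P1 → North
P2 → Mid
P3 → North
P4 → Inner
P5 → North
P6 → Inner
P7 → West
2 of the 7 go to Inner.

2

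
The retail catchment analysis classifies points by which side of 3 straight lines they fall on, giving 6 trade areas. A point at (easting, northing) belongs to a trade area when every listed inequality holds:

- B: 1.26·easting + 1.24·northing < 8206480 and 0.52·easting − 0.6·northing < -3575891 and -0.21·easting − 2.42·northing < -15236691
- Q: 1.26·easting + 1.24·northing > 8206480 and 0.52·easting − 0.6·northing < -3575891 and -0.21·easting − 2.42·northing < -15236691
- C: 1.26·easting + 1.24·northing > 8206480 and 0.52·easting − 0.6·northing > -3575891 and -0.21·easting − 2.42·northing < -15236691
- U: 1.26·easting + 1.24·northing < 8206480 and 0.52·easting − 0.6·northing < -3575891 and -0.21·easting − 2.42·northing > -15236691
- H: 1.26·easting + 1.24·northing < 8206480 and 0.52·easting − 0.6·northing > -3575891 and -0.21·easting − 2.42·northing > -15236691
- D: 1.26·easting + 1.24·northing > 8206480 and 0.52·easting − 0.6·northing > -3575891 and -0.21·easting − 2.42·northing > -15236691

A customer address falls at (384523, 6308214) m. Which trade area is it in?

Q

1.26·384523 + 1.24·6308214 = 8306684.340, which is > 8206480
0.52·384523 − 0.6·6308214 = -3584976.440, which is < -3575891
-0.21·384523 − 2.42·6308214 = -15346627.710, which is < -15236691
This sign pattern matches Q.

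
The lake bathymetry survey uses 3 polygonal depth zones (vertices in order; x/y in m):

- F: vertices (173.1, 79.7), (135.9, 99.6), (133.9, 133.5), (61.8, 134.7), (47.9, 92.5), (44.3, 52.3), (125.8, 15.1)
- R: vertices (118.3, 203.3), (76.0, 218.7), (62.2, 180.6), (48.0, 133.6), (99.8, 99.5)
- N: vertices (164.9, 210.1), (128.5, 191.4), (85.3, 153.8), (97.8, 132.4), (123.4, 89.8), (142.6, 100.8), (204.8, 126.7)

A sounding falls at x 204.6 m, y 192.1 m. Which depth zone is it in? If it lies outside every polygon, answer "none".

Cast a ray rightward from (204.6, 192.1). For each polygon, the edges (by vertex number in listed order) whose endpoints lie on opposite sides of y = 192.1, where each meets that height, and whether that is right or left of the point:
F: no edge straddles that height → 0 crossings.
R: 2–3 at x≈66.37 (left), 5–1 at x≈116.30 (left) → 0 crossings.
N: 1–2 at x≈129.86 (left), 7–1 at x≈173.51 (left) → 0 crossings.
All counts are even, so the point lies outside every listed polygon.

none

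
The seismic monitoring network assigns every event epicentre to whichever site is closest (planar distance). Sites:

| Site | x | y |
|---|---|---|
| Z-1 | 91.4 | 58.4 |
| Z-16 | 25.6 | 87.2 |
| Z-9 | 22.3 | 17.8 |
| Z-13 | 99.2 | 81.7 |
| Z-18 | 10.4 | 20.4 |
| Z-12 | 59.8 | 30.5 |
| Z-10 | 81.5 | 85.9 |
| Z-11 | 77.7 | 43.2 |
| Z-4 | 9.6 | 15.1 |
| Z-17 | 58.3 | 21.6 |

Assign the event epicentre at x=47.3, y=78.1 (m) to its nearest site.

Z-16

Squared distances to each site:
Z-1: 2332.900; Z-16: 553.700; Z-9: 4261.090; Z-13: 2706.570; Z-18: 4690.900; Z-12: 2422.010; Z-10: 1230.480; Z-11: 2142.170; Z-4: 5390.290; Z-17: 3313.250.
Minimum at Z-16.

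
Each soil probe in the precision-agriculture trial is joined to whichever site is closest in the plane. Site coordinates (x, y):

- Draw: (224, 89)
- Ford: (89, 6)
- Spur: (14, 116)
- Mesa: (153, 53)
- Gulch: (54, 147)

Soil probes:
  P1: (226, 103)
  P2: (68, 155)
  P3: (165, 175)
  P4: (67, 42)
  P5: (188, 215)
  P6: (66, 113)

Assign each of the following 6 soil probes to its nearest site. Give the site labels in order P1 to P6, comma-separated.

P1 → Draw (d²=200.00)
P2 → Gulch (d²=260.00)
P3 → Draw (d²=10877.00)
P4 → Ford (d²=1780.00)
P5 → Draw (d²=17172.00)
P6 → Gulch (d²=1300.00)

Draw, Gulch, Draw, Ford, Draw, Gulch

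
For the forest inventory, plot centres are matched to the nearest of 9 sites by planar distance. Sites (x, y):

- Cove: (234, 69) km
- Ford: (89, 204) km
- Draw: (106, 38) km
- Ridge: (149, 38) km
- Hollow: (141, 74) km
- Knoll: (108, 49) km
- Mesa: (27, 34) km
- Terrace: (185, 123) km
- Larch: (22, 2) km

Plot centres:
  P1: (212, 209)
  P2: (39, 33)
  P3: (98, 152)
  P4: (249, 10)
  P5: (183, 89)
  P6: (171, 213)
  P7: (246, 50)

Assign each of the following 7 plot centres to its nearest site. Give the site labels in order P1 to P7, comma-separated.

P1 → Terrace (d²=8125.00)
P2 → Mesa (d²=145.00)
P3 → Ford (d²=2785.00)
P4 → Cove (d²=3706.00)
P5 → Terrace (d²=1160.00)
P6 → Ford (d²=6805.00)
P7 → Cove (d²=505.00)

Terrace, Mesa, Ford, Cove, Terrace, Ford, Cove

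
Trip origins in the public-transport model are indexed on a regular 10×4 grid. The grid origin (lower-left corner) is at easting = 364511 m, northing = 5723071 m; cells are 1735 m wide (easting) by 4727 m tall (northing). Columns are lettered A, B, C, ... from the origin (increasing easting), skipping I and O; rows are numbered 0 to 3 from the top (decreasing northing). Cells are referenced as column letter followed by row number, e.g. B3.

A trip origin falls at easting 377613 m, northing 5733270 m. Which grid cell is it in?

H1

Column index: ⌊(377613 − 364511) / 1735⌋ = ⌊7.552⌋ = 7 → column H
Row offset from origin: ⌊(5733270 − 5723071) / 4727⌋ = ⌊2.158⌋ = 2 → row 1 (counted from top)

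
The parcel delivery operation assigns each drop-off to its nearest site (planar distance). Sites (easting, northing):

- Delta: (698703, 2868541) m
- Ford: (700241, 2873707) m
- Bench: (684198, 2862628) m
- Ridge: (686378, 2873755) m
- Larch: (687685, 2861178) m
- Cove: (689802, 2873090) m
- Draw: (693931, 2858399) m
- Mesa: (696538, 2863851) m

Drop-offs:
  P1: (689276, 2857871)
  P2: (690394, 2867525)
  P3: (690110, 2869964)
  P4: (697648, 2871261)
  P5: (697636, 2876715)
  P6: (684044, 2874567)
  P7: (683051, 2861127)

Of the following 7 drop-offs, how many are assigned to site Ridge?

1

P1 → Larch
P2 → Cove
P3 → Cove
P4 → Delta
P5 → Ford
P6 → Ridge
P7 → Bench
1 of the 7 goes to Ridge.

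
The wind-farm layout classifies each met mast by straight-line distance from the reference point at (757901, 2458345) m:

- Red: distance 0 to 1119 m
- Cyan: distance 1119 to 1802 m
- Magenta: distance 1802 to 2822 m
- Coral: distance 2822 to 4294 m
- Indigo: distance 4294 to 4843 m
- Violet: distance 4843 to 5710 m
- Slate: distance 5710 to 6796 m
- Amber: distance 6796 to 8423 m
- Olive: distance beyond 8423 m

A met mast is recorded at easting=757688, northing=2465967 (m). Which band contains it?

Distance = √((757688−757901)² + (2465967−2458345)²) = √(45369.000 + 58094884.000) = 7624.976 m.
6796 ≤ 7624.976 < 8423 → Amber.

Amber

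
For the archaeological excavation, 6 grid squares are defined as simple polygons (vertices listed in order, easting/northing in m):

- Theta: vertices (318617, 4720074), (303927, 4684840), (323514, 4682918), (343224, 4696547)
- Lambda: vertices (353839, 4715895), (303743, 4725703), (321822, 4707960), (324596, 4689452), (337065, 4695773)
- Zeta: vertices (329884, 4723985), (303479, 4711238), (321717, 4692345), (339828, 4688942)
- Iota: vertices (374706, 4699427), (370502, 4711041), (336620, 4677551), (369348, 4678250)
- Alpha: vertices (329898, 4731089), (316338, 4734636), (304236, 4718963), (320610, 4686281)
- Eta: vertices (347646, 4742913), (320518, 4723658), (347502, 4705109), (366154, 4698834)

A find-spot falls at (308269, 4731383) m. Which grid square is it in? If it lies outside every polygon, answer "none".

none

Cast a ray rightward from (308269, 4731383). For each polygon, the edges (by vertex number in listed order) whose endpoints lie on opposite sides of northing = 4731383, where each meets that height, and whether that is right or left of the point:
Theta: no edge straddles that height → 0 crossings.
Lambda: no edge straddles that height → 0 crossings.
Zeta: no edge straddles that height → 0 crossings.
Iota: no edge straddles that height → 0 crossings.
Alpha: 1–2 at easting≈328774.1 (right), 2–3 at easting≈313826.2 (right) → 2 crossings.
Eta: 1–2 at easting≈331401.6 (right), 4–1 at easting≈352487.2 (right) → 2 crossings.
All counts are even, so the point lies outside every listed polygon.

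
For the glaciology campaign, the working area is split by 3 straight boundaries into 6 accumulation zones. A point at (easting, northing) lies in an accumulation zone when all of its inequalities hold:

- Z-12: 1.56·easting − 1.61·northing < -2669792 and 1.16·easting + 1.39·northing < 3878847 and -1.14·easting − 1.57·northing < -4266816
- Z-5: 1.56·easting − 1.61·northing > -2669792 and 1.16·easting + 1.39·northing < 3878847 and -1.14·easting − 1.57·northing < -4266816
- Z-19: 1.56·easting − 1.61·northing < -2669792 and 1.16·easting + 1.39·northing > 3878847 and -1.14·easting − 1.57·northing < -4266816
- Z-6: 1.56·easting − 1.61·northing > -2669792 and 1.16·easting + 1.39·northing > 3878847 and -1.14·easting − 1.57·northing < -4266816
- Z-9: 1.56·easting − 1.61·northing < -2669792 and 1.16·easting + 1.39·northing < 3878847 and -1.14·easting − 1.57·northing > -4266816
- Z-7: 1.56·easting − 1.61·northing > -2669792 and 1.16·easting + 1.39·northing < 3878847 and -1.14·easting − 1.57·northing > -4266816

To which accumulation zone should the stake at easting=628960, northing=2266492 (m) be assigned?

1.56·628960 − 1.61·2266492 = -2667874.520, which is > -2669792
1.16·628960 + 1.39·2266492 = 3880017.480, which is > 3878847
-1.14·628960 − 1.57·2266492 = -4275406.840, which is < -4266816
This sign pattern matches Z-6.

Z-6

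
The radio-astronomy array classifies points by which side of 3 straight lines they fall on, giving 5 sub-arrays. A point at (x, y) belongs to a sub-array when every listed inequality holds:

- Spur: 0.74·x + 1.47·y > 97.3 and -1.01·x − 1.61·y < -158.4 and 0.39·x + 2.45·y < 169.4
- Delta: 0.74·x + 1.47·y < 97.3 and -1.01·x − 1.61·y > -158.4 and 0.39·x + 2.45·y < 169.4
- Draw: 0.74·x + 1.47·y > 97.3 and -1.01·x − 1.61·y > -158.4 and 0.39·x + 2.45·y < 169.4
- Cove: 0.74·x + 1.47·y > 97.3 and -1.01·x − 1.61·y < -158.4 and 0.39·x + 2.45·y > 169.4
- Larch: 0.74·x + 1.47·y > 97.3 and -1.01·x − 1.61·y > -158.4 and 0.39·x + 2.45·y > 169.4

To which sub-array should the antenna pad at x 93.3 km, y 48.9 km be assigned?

0.74·93.3 + 1.47·48.9 = 140.925, which is > 97.3
-1.01·93.3 − 1.61·48.9 = -172.962, which is < -158.4
0.39·93.3 + 2.45·48.9 = 156.192, which is < 169.4
This sign pattern matches Spur.

Spur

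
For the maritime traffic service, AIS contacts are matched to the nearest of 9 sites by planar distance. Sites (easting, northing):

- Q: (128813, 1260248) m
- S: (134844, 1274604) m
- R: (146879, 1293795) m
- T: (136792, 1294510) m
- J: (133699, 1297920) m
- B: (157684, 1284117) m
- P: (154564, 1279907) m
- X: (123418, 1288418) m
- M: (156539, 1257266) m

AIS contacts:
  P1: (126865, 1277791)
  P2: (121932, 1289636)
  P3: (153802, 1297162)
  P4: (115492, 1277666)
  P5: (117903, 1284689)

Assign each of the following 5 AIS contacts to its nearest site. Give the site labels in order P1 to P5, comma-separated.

P1 → S (d²=73821410.00)
P2 → X (d²=3691720.00)
P3 → R (d²=59264618.00)
P4 → X (d²=178426980.00)
P5 → X (d²=44320666.00)

S, X, R, X, X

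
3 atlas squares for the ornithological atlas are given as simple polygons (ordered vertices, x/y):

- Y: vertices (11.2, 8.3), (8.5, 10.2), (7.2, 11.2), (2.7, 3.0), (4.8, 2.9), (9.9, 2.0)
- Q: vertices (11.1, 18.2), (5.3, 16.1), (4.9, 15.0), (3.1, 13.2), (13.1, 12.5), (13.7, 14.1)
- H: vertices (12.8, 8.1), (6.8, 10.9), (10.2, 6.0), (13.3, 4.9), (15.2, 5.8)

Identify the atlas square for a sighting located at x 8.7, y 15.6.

Cast a ray rightward from (8.7, 15.6). For each polygon, the edges (by vertex number in listed order) whose endpoints lie on opposite sides of y = 15.6, where each meets that height, and whether that is right or left of the point:
Y: no edge straddles that height → 0 crossings.
Q: 2–3 at x≈5.12 (left), 6–1 at x≈12.75 (right) → 1 crossing.
H: no edge straddles that height → 0 crossings.
Only Q has an odd count, so the point is inside Q.

Q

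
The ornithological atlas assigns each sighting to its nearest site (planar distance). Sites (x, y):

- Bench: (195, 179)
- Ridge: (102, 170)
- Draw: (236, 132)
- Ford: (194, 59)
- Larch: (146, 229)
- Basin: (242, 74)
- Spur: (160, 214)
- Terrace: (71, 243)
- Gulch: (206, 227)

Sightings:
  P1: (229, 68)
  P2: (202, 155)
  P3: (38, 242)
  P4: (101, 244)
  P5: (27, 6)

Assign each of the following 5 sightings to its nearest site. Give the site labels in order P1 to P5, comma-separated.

Basin, Bench, Terrace, Terrace, Ford

P1 → Basin (d²=205.00)
P2 → Bench (d²=625.00)
P3 → Terrace (d²=1090.00)
P4 → Terrace (d²=901.00)
P5 → Ford (d²=30698.00)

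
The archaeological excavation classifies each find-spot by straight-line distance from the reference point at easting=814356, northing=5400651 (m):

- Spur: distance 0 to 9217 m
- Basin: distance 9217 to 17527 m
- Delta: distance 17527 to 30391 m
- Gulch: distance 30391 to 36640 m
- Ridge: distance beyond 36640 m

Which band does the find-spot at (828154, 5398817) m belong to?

Basin

Distance = √((828154−814356)² + (5398817−5400651)²) = √(190384804.000 + 3363556.000) = 13919.352 m.
9217 ≤ 13919.352 < 17527 → Basin.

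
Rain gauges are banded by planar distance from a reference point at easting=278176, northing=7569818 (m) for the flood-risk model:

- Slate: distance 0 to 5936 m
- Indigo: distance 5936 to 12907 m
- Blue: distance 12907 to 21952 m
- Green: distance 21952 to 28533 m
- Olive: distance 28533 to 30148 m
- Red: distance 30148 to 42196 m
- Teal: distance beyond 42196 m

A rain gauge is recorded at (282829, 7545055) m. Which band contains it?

Distance = √((282829−278176)² + (7545055−7569818)²) = √(21650409.000 + 613206169.000) = 25196.360 m.
21952 ≤ 25196.360 < 28533 → Green.

Green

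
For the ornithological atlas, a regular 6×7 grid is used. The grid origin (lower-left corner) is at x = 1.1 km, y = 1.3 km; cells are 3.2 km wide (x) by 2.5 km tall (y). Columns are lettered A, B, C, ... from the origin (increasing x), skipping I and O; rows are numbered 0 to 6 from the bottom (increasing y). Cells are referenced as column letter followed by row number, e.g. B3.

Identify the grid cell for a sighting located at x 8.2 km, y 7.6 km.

Column index: ⌊(8.2 − 1.1) / 3.2⌋ = ⌊2.219⌋ = 2 → column C
Row offset from origin: ⌊(7.6 − 1.3) / 2.5⌋ = ⌊2.520⌋ = 2 → row 2

C2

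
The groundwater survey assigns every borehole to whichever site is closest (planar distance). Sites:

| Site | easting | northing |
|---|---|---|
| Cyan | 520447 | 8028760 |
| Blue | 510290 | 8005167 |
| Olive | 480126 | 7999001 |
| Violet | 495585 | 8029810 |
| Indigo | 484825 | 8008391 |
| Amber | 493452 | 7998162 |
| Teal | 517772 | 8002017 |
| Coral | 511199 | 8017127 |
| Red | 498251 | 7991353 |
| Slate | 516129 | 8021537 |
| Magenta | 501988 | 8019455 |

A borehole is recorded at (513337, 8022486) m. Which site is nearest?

Slate

Squared distances to each site:
Cyan: 89915176.000; Blue: 309231970.000; Olive: 1654515746.000; Violet: 368774480.000; Indigo: 1011603169.000; Amber: 987070201.000; Teal: 438649186.000; Coral: 33289925.000; Red: 1196851085.000; Slate: 8695865.000; Magenta: 137986762.000.
Minimum at Slate.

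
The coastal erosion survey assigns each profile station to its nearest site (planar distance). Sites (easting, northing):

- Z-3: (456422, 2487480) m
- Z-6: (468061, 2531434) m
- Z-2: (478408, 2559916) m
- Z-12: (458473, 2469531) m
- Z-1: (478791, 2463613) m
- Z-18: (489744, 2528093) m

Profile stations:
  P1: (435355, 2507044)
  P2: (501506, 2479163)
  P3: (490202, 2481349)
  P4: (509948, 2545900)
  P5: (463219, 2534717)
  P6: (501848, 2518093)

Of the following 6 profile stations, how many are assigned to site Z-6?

1

P1 → Z-3
P2 → Z-1
P3 → Z-1
P4 → Z-18
P5 → Z-6
P6 → Z-18
1 of the 6 goes to Z-6.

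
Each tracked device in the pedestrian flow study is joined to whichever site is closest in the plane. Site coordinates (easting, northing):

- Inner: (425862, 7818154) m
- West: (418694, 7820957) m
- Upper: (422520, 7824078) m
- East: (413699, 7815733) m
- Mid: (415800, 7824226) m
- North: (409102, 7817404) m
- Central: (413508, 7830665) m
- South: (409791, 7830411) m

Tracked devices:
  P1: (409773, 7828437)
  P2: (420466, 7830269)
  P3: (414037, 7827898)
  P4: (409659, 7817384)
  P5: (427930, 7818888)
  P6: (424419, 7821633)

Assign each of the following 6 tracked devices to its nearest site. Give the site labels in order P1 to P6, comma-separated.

South, Upper, Central, North, Inner, Upper

P1 → South (d²=3897000.00)
P2 → Upper (d²=42547397.00)
P3 → Central (d²=7936130.00)
P4 → North (d²=310649.00)
P5 → Inner (d²=4815380.00)
P6 → Upper (d²=9584226.00)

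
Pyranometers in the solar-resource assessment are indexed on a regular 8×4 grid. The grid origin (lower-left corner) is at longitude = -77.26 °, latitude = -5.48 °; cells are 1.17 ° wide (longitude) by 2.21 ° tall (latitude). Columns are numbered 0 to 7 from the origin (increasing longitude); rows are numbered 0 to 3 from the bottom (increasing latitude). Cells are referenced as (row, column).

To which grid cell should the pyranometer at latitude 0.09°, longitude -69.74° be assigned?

(2, 6)

Column index: ⌊(-69.74 − -77.26) / 1.17⌋ = ⌊6.427⌋ = 6
Row offset from origin: ⌊(0.09 − -5.48) / 2.21⌋ = ⌊2.520⌋ = 2 → row 2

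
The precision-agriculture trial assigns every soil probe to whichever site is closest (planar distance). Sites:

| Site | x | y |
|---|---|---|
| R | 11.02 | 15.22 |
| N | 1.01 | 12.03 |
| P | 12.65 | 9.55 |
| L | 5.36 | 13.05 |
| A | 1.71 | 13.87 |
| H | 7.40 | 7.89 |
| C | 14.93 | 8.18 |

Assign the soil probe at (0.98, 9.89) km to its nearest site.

Squared distances to each site:
R: 129.210; N: 4.580; P: 136.304; L: 29.170; A: 16.373; H: 45.216; C: 197.527.
Minimum at N.

N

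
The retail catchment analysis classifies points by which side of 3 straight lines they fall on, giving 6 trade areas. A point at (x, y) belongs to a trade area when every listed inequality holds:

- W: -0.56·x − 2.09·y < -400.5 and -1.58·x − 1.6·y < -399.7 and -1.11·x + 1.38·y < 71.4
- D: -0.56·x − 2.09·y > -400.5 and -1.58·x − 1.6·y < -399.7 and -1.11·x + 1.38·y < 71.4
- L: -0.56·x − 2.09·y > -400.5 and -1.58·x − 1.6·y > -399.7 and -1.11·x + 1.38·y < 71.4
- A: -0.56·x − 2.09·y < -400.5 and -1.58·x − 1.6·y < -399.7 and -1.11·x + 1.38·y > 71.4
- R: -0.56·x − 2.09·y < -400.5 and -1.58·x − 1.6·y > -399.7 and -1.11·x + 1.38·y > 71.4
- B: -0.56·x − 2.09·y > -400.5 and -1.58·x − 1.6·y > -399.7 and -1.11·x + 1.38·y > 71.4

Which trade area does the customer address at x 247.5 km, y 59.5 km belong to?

D

-0.56·247.5 − 2.09·59.5 = -262.955, which is > -400.5
-1.58·247.5 − 1.6·59.5 = -486.250, which is < -399.7
-1.11·247.5 + 1.38·59.5 = -192.615, which is < 71.4
This sign pattern matches D.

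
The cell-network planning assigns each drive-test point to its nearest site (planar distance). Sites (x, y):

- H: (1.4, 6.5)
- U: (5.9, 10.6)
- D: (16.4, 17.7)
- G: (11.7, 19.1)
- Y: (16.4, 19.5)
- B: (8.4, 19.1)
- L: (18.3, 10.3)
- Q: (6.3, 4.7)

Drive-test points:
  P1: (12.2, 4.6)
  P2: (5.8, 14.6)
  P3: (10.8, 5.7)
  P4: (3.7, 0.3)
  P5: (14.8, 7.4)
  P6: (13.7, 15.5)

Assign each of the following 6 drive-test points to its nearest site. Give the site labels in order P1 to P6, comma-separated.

P1 → Q (d²=34.82)
P2 → U (d²=16.01)
P3 → Q (d²=21.25)
P4 → Q (d²=26.12)
P5 → L (d²=20.66)
P6 → D (d²=12.13)

Q, U, Q, Q, L, D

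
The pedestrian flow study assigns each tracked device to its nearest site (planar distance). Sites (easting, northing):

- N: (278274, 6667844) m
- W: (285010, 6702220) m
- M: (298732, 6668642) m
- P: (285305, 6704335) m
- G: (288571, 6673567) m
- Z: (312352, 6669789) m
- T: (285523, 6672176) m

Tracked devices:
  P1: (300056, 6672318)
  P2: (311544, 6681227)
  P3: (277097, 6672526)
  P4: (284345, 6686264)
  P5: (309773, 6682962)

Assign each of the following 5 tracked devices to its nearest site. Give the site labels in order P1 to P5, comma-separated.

M, Z, N, G, Z

P1 → M (d²=15265952.00)
P2 → Z (d²=131480708.00)
P3 → N (d²=23306453.00)
P4 → G (d²=179072885.00)
P5 → Z (d²=180179170.00)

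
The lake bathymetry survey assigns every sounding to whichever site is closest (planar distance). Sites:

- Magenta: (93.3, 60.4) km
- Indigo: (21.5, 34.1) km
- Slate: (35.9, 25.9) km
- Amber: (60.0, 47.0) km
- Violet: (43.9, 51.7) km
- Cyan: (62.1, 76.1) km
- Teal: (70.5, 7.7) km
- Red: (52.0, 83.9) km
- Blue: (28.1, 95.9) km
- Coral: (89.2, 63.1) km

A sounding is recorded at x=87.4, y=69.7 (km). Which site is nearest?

Coral

Squared distances to each site:
Magenta: 121.300; Indigo: 5610.170; Slate: 4570.690; Amber: 1266.050; Violet: 2216.250; Cyan: 681.050; Teal: 4129.610; Red: 1454.800; Blue: 4202.930; Coral: 46.800.
Minimum at Coral.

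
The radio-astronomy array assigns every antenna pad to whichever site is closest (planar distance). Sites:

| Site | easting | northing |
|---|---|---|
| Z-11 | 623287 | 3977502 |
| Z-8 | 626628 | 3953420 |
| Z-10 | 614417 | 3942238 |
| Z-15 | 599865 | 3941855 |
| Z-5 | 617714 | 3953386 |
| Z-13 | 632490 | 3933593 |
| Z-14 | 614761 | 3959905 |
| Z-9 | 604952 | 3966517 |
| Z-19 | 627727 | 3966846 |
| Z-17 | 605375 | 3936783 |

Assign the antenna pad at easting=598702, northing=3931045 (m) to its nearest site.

Z-17

Squared distances to each site:
Z-11: 2762675074.000; Z-8: 1280502101.000; Z-10: 372244474.000; Z-15: 118208669.000; Z-5: 860576425.000; Z-13: 1148121248.000; Z-14: 1090791081.000; Z-9: 1297325284.000; Z-19: 2124162226.000; Z-17: 77453573.000.
Minimum at Z-17.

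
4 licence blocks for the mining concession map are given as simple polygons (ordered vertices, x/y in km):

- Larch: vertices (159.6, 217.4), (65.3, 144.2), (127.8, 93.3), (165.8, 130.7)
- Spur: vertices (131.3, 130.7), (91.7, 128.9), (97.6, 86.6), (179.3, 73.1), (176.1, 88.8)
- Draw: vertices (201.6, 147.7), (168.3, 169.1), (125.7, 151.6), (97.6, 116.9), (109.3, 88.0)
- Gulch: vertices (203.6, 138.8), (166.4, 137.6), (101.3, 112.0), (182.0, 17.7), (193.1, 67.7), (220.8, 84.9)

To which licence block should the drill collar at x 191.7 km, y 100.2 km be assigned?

Gulch

Cast a ray rightward from (191.7, 100.2). For each polygon, the edges (by vertex number in listed order) whose endpoints lie on opposite sides of y = 100.2, where each meets that height, and whether that is right or left of the point:
Larch: 2–3 at x≈119.33 (left), 3–4 at x≈134.81 (left) → 0 crossings.
Spur: 2–3 at x≈95.70 (left), 5–1 at x≈163.91 (left) → 0 crossings.
Draw: 4–5 at x≈104.36 (left), 5–1 at x≈128.16 (left) → 0 crossings.
Gulch: 3–4 at x≈111.40 (left), 6–1 at x≈215.92 (right) → 1 crossing.
Only Gulch has an odd count, so the point is inside Gulch.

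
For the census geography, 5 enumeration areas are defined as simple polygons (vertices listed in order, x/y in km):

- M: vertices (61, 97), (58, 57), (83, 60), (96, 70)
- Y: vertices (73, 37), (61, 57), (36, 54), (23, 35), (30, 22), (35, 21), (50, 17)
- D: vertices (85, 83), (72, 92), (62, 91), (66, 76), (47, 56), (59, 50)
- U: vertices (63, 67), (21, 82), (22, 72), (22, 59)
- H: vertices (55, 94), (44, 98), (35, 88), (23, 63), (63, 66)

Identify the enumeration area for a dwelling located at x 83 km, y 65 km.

Cast a ray rightward from (83, 65). For each polygon, the edges (by vertex number in listed order) whose endpoints lie on opposite sides of y = 65, where each meets that height, and whether that is right or left of the point:
M: 1–2 at x≈58.6 (left), 3–4 at x≈89.5 (right) → 1 crossing.
Y: no edge straddles that height → 0 crossings.
D: 4–5 at x≈55.5 (left), 6–1 at x≈70.8 (left) → 0 crossings.
U: 3–4 at x≈22.0 (left), 4–1 at x≈52.8 (left) → 0 crossings.
H: 3–4 at x≈24.0 (left), 4–5 at x≈49.7 (left) → 0 crossings.
Only M has an odd count, so the point is inside M.

M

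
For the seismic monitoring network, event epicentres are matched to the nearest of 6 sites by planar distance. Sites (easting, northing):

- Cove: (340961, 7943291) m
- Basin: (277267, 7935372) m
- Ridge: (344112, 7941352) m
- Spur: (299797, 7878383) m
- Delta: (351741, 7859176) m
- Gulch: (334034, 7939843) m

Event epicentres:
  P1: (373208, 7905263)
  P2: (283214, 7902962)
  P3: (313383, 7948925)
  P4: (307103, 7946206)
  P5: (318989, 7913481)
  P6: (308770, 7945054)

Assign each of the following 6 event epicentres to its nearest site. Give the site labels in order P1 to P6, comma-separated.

P1 → Ridge (d²=2148993137.00)
P2 → Spur (d²=879123130.00)
P3 → Gulch (d²=508946525.00)
P4 → Gulch (d²=765766530.00)
P5 → Gulch (d²=921307069.00)
P6 → Gulch (d²=665424217.00)

Ridge, Spur, Gulch, Gulch, Gulch, Gulch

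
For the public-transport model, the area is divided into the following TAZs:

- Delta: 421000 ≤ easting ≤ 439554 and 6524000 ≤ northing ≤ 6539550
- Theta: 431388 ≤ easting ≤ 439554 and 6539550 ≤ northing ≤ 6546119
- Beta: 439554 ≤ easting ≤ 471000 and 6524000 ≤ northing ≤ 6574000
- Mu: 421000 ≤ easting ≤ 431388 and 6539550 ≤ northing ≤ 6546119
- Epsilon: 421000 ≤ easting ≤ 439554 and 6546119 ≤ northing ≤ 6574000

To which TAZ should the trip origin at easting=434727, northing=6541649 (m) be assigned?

The point has easting = 434727 and northing = 6541649.
Only Theta satisfies 431388 ≤ easting ≤ 439554 and 6539550 ≤ northing ≤ 6546119.

Theta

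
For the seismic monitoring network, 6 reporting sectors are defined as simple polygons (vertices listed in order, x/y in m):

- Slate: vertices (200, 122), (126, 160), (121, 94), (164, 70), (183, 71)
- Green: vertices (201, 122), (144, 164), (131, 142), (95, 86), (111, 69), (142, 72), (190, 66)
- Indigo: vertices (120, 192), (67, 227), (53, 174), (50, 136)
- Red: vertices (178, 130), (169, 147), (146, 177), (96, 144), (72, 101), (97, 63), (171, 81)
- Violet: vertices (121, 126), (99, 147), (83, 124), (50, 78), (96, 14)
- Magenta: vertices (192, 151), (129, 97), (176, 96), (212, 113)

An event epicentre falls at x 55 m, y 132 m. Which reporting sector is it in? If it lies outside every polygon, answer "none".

none

Cast a ray rightward from (55, 132). For each polygon, the edges (by vertex number in listed order) whose endpoints lie on opposite sides of y = 132, where each meets that height, and whether that is right or left of the point:
Slate: 1–2 at x≈180.5 (right), 2–3 at x≈123.9 (right) → 2 crossings.
Green: 1–2 at x≈187.4 (right), 3–4 at x≈124.6 (right) → 2 crossings.
Indigo: no edge straddles that height → 0 crossings.
Red: 1–2 at x≈176.9 (right), 4–5 at x≈89.3 (right) → 2 crossings.
Violet: 1–2 at x≈114.7 (right), 2–3 at x≈88.6 (right) → 2 crossings.
Magenta: 1–2 at x≈169.8 (right), 4–1 at x≈202.0 (right) → 2 crossings.
All counts are even, so the point lies outside every listed polygon.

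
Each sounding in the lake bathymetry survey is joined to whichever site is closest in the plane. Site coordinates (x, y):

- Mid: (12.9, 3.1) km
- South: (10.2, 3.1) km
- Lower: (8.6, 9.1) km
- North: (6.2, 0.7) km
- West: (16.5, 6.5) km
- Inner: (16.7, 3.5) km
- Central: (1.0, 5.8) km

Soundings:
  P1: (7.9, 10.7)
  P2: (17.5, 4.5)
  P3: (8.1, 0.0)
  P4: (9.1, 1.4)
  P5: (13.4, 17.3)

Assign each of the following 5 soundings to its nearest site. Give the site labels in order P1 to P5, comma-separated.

Lower, Inner, North, South, Lower

P1 → Lower (d²=3.05)
P2 → Inner (d²=1.64)
P3 → North (d²=4.10)
P4 → South (d²=4.10)
P5 → Lower (d²=90.28)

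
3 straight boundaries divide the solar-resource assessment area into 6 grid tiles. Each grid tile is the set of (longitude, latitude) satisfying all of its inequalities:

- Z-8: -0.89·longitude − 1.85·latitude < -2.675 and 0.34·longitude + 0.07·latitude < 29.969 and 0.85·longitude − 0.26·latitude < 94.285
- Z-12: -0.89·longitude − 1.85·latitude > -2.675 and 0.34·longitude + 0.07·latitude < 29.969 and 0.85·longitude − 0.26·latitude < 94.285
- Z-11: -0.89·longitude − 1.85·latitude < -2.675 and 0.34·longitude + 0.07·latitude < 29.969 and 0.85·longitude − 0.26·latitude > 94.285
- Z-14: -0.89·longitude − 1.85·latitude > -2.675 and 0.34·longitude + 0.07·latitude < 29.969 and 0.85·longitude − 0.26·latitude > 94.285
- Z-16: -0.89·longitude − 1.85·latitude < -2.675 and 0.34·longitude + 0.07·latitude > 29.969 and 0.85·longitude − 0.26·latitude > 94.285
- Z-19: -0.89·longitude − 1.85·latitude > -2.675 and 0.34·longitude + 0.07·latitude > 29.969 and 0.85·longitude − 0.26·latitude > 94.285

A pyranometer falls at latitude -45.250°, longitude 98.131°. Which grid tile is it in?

Z-16

-0.89·98.131 − 1.85·-45.250 = -3.624, which is < -2.675
0.34·98.131 + 0.07·-45.250 = 30.197, which is > 29.969
0.85·98.131 − 0.26·-45.250 = 95.176, which is > 94.285
This sign pattern matches Z-16.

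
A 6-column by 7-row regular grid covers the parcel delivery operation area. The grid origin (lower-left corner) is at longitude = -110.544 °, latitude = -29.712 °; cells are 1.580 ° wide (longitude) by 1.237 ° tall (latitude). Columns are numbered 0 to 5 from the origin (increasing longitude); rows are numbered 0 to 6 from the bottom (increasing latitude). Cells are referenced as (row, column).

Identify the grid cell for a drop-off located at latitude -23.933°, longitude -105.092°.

(4, 3)

Column index: ⌊(-105.092 − -110.544) / 1.580⌋ = ⌊3.451⌋ = 3
Row offset from origin: ⌊(-23.933 − -29.712) / 1.237⌋ = ⌊4.672⌋ = 4 → row 4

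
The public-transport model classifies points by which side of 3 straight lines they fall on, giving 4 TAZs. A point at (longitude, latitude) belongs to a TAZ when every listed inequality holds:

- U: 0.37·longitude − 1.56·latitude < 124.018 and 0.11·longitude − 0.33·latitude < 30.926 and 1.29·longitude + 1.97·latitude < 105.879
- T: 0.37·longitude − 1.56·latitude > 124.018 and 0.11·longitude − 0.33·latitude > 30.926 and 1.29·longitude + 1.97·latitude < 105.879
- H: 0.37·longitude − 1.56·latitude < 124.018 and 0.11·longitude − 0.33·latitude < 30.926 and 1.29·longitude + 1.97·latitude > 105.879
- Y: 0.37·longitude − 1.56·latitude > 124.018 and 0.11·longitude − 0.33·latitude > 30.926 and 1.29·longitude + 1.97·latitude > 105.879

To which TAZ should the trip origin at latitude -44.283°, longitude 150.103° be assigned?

Y

0.37·150.103 − 1.56·-44.283 = 124.620, which is > 124.018
0.11·150.103 − 0.33·-44.283 = 31.125, which is > 30.926
1.29·150.103 + 1.97·-44.283 = 106.395, which is > 105.879
This sign pattern matches Y.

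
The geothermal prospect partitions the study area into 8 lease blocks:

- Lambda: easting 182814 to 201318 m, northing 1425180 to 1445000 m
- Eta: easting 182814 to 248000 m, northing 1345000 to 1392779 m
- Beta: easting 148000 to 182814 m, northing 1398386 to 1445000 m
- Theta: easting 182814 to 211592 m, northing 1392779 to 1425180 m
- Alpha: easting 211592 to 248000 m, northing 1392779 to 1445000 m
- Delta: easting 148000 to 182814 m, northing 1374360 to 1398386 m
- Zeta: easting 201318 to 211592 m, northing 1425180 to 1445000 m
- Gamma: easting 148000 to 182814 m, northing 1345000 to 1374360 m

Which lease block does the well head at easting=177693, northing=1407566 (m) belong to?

The point has easting = 177693 and northing = 1407566.
Only Beta satisfies 148000 ≤ easting ≤ 182814 and 1398386 ≤ northing ≤ 1445000.

Beta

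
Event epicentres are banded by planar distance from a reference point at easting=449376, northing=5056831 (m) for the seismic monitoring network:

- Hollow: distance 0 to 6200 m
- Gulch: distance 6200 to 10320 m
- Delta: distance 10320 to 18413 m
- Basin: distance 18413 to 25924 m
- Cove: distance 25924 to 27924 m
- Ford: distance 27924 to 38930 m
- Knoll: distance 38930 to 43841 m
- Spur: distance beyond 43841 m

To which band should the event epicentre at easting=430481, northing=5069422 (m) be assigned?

Basin

Distance = √((430481−449376)² + (5069422−5056831)²) = √(357021025.000 + 158533281.000) = 22705.821 m.
18413 ≤ 22705.821 < 25924 → Basin.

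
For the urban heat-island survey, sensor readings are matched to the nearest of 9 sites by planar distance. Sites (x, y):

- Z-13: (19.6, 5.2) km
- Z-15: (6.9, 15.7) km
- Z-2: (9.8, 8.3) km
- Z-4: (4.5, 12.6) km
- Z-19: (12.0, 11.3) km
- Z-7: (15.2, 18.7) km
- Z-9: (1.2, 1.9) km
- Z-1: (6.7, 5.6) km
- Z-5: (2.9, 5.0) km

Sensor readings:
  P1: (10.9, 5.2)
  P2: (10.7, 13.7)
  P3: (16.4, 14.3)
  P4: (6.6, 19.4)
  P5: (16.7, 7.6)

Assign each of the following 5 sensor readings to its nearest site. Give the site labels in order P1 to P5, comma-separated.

P1 → Z-2 (d²=10.82)
P2 → Z-19 (d²=7.45)
P3 → Z-7 (d²=20.80)
P4 → Z-15 (d²=13.78)
P5 → Z-13 (d²=14.17)

Z-2, Z-19, Z-7, Z-15, Z-13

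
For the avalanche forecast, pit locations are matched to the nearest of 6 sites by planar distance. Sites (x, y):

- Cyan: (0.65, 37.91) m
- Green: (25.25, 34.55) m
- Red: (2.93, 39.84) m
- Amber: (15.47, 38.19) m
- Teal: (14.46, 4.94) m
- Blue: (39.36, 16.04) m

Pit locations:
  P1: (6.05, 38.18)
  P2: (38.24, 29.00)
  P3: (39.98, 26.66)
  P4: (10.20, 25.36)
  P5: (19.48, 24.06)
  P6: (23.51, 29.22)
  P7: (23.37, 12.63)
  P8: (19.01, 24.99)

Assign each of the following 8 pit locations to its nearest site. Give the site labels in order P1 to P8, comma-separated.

Red, Blue, Blue, Amber, Green, Green, Teal, Green

P1 → Red (d²=12.49)
P2 → Blue (d²=169.22)
P3 → Blue (d²=113.17)
P4 → Amber (d²=192.38)
P5 → Green (d²=143.33)
P6 → Green (d²=31.44)
P7 → Teal (d²=138.52)
P8 → Green (d²=130.33)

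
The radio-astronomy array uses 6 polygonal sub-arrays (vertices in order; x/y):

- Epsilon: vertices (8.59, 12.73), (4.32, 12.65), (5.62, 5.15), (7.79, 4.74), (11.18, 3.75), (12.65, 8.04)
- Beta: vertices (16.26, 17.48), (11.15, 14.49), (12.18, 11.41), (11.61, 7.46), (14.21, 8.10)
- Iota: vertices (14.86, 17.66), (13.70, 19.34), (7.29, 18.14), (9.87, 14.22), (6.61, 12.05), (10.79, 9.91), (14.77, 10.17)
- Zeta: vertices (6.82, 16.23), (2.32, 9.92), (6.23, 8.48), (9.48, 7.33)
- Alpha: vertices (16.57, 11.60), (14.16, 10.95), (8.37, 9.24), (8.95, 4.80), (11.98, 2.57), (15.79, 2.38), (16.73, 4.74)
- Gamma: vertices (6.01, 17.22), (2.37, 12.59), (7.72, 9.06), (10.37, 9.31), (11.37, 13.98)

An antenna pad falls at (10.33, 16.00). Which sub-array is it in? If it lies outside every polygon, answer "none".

Iota

Cast a ray rightward from (10.33, 16.00). For each polygon, the edges (by vertex number in listed order) whose endpoints lie on opposite sides of y = 16.00, where each meets that height, and whether that is right or left of the point:
Epsilon: no edge straddles that height → 0 crossings.
Beta: 1–2 at x≈13.731 (right), 5–1 at x≈15.937 (right) → 2 crossings.
Iota: 3–4 at x≈8.698 (left), 7–1 at x≈14.840 (right) → 1 crossing.
Zeta: 1–2 at x≈6.656 (left), 4–1 at x≈6.889 (left) → 0 crossings.
Alpha: no edge straddles that height → 0 crossings.
Gamma: 1–2 at x≈5.051 (left), 5–1 at x≈8.028 (left) → 0 crossings.
Only Iota has an odd count, so the point is inside Iota.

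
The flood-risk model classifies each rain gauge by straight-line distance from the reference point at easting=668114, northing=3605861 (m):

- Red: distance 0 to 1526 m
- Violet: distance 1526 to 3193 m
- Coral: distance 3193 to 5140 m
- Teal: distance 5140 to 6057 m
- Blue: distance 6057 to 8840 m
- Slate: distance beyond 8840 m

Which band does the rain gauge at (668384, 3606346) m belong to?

Red

Distance = √((668384−668114)² + (3606346−3605861)²) = √(72900.000 + 235225.000) = 555.090 m.
0 ≤ 555.090 < 1526 → Red.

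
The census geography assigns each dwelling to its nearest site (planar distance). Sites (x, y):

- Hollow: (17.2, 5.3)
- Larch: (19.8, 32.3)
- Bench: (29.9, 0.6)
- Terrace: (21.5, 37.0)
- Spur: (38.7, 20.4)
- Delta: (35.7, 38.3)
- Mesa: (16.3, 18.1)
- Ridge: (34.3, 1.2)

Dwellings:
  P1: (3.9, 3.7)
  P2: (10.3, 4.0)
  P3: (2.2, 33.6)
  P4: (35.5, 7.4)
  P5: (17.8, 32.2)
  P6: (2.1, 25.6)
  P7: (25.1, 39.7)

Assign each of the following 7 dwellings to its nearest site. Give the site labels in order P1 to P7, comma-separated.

Hollow, Hollow, Larch, Ridge, Larch, Mesa, Terrace

P1 → Hollow (d²=179.45)
P2 → Hollow (d²=49.30)
P3 → Larch (d²=311.45)
P4 → Ridge (d²=39.88)
P5 → Larch (d²=4.01)
P6 → Mesa (d²=257.89)
P7 → Terrace (d²=20.25)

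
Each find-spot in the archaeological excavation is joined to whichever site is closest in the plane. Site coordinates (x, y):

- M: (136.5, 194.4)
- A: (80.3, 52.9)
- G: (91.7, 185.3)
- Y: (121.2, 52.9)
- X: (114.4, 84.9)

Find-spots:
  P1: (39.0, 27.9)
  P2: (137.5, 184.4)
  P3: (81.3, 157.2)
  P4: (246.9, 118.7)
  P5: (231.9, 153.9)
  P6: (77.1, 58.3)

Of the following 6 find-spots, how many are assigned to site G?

P1 → A
P2 → M
P3 → G
P4 → M
P5 → M
P6 → A
1 of the 6 goes to G.

1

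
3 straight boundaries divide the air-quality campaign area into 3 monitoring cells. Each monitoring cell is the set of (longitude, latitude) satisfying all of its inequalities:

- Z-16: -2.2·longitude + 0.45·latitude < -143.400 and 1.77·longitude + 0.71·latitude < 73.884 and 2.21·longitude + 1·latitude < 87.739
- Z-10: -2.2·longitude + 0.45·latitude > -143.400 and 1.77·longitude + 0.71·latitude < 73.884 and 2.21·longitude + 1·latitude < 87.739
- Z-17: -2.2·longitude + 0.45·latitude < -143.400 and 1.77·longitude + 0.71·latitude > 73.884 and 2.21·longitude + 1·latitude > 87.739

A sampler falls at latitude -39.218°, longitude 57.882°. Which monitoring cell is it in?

Z-17

-2.2·57.882 + 0.45·-39.218 = -144.989, which is < -143.400
1.77·57.882 + 0.71·-39.218 = 74.606, which is > 73.884
2.21·57.882 + 1·-39.218 = 88.701, which is > 87.739
This sign pattern matches Z-17.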